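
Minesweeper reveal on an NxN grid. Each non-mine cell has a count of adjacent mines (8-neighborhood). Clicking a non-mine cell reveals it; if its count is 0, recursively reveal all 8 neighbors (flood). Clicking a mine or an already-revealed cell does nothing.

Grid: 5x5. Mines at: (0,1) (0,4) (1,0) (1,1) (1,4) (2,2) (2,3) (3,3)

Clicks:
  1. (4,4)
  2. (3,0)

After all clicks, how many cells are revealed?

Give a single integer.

Click 1 (4,4) count=1: revealed 1 new [(4,4)] -> total=1
Click 2 (3,0) count=0: revealed 8 new [(2,0) (2,1) (3,0) (3,1) (3,2) (4,0) (4,1) (4,2)] -> total=9

Answer: 9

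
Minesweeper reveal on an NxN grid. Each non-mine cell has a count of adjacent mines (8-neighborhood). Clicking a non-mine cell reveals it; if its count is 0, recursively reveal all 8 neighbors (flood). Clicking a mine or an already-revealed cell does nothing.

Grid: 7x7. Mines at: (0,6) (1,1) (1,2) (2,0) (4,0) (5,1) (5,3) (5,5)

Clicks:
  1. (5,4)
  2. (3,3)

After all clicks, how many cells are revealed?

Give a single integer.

Answer: 26

Derivation:
Click 1 (5,4) count=2: revealed 1 new [(5,4)] -> total=1
Click 2 (3,3) count=0: revealed 25 new [(0,3) (0,4) (0,5) (1,3) (1,4) (1,5) (1,6) (2,1) (2,2) (2,3) (2,4) (2,5) (2,6) (3,1) (3,2) (3,3) (3,4) (3,5) (3,6) (4,1) (4,2) (4,3) (4,4) (4,5) (4,6)] -> total=26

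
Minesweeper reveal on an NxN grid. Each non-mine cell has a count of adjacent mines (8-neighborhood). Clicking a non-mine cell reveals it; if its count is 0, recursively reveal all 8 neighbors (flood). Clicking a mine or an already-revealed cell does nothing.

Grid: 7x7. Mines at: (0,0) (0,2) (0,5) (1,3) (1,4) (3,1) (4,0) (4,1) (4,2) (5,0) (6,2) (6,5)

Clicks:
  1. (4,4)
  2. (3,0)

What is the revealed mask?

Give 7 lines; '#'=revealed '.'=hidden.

Answer: .......
.....##
...####
#..####
...####
...####
.......

Derivation:
Click 1 (4,4) count=0: revealed 18 new [(1,5) (1,6) (2,3) (2,4) (2,5) (2,6) (3,3) (3,4) (3,5) (3,6) (4,3) (4,4) (4,5) (4,6) (5,3) (5,4) (5,5) (5,6)] -> total=18
Click 2 (3,0) count=3: revealed 1 new [(3,0)] -> total=19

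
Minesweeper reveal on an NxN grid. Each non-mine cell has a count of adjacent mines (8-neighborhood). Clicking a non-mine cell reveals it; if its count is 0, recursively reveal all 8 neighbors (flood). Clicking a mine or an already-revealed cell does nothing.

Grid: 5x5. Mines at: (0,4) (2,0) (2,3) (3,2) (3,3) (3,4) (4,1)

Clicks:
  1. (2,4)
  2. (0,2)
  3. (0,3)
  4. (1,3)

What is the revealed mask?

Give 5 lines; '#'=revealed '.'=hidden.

Answer: ####.
####.
....#
.....
.....

Derivation:
Click 1 (2,4) count=3: revealed 1 new [(2,4)] -> total=1
Click 2 (0,2) count=0: revealed 8 new [(0,0) (0,1) (0,2) (0,3) (1,0) (1,1) (1,2) (1,3)] -> total=9
Click 3 (0,3) count=1: revealed 0 new [(none)] -> total=9
Click 4 (1,3) count=2: revealed 0 new [(none)] -> total=9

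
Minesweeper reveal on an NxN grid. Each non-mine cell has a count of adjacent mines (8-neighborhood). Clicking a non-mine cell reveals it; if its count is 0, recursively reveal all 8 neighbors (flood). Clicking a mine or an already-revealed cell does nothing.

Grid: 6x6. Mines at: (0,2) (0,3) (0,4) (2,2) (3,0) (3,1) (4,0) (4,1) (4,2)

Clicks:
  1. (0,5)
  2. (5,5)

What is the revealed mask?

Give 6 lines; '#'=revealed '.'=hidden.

Answer: .....#
...###
...###
...###
...###
...###

Derivation:
Click 1 (0,5) count=1: revealed 1 new [(0,5)] -> total=1
Click 2 (5,5) count=0: revealed 15 new [(1,3) (1,4) (1,5) (2,3) (2,4) (2,5) (3,3) (3,4) (3,5) (4,3) (4,4) (4,5) (5,3) (5,4) (5,5)] -> total=16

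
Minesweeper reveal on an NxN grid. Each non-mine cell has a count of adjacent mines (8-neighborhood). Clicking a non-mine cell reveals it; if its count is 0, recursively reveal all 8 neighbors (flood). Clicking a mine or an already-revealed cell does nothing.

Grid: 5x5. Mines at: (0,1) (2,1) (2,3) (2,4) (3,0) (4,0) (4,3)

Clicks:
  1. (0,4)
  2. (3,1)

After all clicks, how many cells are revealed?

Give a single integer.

Answer: 7

Derivation:
Click 1 (0,4) count=0: revealed 6 new [(0,2) (0,3) (0,4) (1,2) (1,3) (1,4)] -> total=6
Click 2 (3,1) count=3: revealed 1 new [(3,1)] -> total=7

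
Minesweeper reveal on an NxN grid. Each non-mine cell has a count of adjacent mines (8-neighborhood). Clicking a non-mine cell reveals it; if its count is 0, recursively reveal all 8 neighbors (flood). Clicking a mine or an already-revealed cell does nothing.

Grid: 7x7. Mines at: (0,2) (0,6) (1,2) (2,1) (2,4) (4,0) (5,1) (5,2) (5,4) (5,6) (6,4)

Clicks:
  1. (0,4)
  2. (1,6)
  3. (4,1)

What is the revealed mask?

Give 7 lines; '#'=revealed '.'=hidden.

Click 1 (0,4) count=0: revealed 6 new [(0,3) (0,4) (0,5) (1,3) (1,4) (1,5)] -> total=6
Click 2 (1,6) count=1: revealed 1 new [(1,6)] -> total=7
Click 3 (4,1) count=3: revealed 1 new [(4,1)] -> total=8

Answer: ...###.
...####
.......
.......
.#.....
.......
.......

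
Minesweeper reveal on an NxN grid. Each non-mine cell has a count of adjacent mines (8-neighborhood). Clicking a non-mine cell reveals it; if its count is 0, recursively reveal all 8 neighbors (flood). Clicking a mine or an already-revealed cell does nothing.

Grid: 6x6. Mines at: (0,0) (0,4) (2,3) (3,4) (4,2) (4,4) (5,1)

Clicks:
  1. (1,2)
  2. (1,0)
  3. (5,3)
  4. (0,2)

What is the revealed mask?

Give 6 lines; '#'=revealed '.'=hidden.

Answer: .###..
####..
......
......
......
...#..

Derivation:
Click 1 (1,2) count=1: revealed 1 new [(1,2)] -> total=1
Click 2 (1,0) count=1: revealed 1 new [(1,0)] -> total=2
Click 3 (5,3) count=2: revealed 1 new [(5,3)] -> total=3
Click 4 (0,2) count=0: revealed 5 new [(0,1) (0,2) (0,3) (1,1) (1,3)] -> total=8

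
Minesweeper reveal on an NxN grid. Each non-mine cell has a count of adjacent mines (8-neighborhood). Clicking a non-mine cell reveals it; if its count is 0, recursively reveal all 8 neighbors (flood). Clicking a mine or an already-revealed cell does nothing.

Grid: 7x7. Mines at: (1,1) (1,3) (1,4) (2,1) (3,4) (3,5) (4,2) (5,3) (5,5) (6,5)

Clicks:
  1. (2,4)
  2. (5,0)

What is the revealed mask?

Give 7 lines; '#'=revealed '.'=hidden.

Answer: .......
.......
....#..
##.....
##.....
###....
###....

Derivation:
Click 1 (2,4) count=4: revealed 1 new [(2,4)] -> total=1
Click 2 (5,0) count=0: revealed 10 new [(3,0) (3,1) (4,0) (4,1) (5,0) (5,1) (5,2) (6,0) (6,1) (6,2)] -> total=11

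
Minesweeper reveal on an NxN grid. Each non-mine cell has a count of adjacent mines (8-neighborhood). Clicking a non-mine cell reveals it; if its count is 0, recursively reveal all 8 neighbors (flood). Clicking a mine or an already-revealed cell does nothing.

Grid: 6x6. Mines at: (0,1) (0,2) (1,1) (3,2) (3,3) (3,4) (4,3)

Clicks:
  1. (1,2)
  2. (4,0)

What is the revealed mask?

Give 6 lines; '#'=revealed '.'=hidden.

Answer: ......
..#...
##....
##....
###...
###...

Derivation:
Click 1 (1,2) count=3: revealed 1 new [(1,2)] -> total=1
Click 2 (4,0) count=0: revealed 10 new [(2,0) (2,1) (3,0) (3,1) (4,0) (4,1) (4,2) (5,0) (5,1) (5,2)] -> total=11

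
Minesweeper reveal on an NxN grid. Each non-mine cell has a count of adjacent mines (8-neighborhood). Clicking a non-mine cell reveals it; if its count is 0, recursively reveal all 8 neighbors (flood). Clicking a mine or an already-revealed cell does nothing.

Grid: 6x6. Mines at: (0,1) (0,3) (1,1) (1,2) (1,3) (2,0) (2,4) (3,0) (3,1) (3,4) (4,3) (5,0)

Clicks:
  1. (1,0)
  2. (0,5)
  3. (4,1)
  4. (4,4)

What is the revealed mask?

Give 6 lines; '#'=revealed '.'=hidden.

Answer: ....##
#...##
......
......
.#..#.
......

Derivation:
Click 1 (1,0) count=3: revealed 1 new [(1,0)] -> total=1
Click 2 (0,5) count=0: revealed 4 new [(0,4) (0,5) (1,4) (1,5)] -> total=5
Click 3 (4,1) count=3: revealed 1 new [(4,1)] -> total=6
Click 4 (4,4) count=2: revealed 1 new [(4,4)] -> total=7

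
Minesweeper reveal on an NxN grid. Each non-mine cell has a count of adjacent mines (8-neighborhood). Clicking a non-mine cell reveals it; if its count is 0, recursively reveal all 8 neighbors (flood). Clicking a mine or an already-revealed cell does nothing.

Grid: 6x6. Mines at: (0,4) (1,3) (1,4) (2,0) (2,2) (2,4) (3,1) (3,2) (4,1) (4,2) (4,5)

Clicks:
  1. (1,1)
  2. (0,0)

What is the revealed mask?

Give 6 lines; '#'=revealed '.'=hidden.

Click 1 (1,1) count=2: revealed 1 new [(1,1)] -> total=1
Click 2 (0,0) count=0: revealed 5 new [(0,0) (0,1) (0,2) (1,0) (1,2)] -> total=6

Answer: ###...
###...
......
......
......
......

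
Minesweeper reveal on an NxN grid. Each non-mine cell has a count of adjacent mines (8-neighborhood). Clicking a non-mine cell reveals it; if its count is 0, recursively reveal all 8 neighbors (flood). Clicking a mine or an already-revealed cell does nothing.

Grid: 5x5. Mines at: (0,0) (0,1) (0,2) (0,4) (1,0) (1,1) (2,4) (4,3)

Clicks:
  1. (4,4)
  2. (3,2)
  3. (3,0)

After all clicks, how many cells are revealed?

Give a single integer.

Answer: 10

Derivation:
Click 1 (4,4) count=1: revealed 1 new [(4,4)] -> total=1
Click 2 (3,2) count=1: revealed 1 new [(3,2)] -> total=2
Click 3 (3,0) count=0: revealed 8 new [(2,0) (2,1) (2,2) (3,0) (3,1) (4,0) (4,1) (4,2)] -> total=10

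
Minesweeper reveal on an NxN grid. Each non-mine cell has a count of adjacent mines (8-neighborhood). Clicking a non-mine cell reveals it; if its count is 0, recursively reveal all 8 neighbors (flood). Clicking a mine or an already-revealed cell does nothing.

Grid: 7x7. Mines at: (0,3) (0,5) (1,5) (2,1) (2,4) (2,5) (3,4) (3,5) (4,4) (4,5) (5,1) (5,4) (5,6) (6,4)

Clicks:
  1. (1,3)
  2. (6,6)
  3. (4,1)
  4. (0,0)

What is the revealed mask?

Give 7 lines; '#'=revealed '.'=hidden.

Click 1 (1,3) count=2: revealed 1 new [(1,3)] -> total=1
Click 2 (6,6) count=1: revealed 1 new [(6,6)] -> total=2
Click 3 (4,1) count=1: revealed 1 new [(4,1)] -> total=3
Click 4 (0,0) count=0: revealed 6 new [(0,0) (0,1) (0,2) (1,0) (1,1) (1,2)] -> total=9

Answer: ###....
####...
.......
.......
.#.....
.......
......#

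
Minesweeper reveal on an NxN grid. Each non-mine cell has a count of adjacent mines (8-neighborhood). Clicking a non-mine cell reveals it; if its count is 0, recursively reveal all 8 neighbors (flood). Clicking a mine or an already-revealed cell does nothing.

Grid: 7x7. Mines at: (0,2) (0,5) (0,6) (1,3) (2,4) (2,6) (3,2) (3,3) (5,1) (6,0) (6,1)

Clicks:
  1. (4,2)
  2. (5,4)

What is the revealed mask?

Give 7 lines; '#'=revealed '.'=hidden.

Answer: .......
.......
.......
....###
..#####
..#####
..#####

Derivation:
Click 1 (4,2) count=3: revealed 1 new [(4,2)] -> total=1
Click 2 (5,4) count=0: revealed 17 new [(3,4) (3,5) (3,6) (4,3) (4,4) (4,5) (4,6) (5,2) (5,3) (5,4) (5,5) (5,6) (6,2) (6,3) (6,4) (6,5) (6,6)] -> total=18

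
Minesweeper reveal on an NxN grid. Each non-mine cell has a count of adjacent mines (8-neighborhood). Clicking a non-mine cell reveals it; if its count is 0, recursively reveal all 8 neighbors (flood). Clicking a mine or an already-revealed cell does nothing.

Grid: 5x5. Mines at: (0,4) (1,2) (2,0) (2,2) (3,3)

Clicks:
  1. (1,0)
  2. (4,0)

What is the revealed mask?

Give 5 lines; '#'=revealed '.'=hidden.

Answer: .....
#....
.....
###..
###..

Derivation:
Click 1 (1,0) count=1: revealed 1 new [(1,0)] -> total=1
Click 2 (4,0) count=0: revealed 6 new [(3,0) (3,1) (3,2) (4,0) (4,1) (4,2)] -> total=7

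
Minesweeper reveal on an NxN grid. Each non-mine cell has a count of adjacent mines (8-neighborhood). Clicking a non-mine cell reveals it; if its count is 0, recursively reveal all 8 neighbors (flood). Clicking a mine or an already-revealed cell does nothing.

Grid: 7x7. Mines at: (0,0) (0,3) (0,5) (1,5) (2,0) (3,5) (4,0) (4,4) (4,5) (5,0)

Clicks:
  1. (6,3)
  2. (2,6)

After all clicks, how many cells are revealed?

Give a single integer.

Click 1 (6,3) count=0: revealed 27 new [(1,1) (1,2) (1,3) (1,4) (2,1) (2,2) (2,3) (2,4) (3,1) (3,2) (3,3) (3,4) (4,1) (4,2) (4,3) (5,1) (5,2) (5,3) (5,4) (5,5) (5,6) (6,1) (6,2) (6,3) (6,4) (6,5) (6,6)] -> total=27
Click 2 (2,6) count=2: revealed 1 new [(2,6)] -> total=28

Answer: 28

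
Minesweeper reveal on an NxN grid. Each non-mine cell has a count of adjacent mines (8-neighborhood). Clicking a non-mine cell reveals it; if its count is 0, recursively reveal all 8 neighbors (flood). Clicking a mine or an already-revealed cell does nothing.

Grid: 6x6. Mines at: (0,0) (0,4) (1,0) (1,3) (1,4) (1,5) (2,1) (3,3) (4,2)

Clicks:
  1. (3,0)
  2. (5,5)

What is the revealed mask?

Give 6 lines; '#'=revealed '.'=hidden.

Answer: ......
......
....##
#...##
...###
...###

Derivation:
Click 1 (3,0) count=1: revealed 1 new [(3,0)] -> total=1
Click 2 (5,5) count=0: revealed 10 new [(2,4) (2,5) (3,4) (3,5) (4,3) (4,4) (4,5) (5,3) (5,4) (5,5)] -> total=11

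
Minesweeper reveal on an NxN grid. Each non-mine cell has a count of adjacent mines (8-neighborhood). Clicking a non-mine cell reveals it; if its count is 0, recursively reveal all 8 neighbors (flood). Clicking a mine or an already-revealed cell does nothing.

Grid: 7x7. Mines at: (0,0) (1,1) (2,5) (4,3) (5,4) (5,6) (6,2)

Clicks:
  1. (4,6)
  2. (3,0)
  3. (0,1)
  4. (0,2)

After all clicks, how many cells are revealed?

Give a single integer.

Click 1 (4,6) count=1: revealed 1 new [(4,6)] -> total=1
Click 2 (3,0) count=0: revealed 14 new [(2,0) (2,1) (2,2) (3,0) (3,1) (3,2) (4,0) (4,1) (4,2) (5,0) (5,1) (5,2) (6,0) (6,1)] -> total=15
Click 3 (0,1) count=2: revealed 1 new [(0,1)] -> total=16
Click 4 (0,2) count=1: revealed 1 new [(0,2)] -> total=17

Answer: 17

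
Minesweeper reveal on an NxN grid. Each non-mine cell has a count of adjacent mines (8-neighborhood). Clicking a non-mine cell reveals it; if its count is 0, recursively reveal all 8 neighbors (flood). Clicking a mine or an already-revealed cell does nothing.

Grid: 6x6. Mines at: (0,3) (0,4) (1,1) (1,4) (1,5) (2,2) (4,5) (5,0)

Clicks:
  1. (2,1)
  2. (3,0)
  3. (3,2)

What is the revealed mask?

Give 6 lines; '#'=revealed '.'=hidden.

Answer: ......
......
##....
###...
##....
......

Derivation:
Click 1 (2,1) count=2: revealed 1 new [(2,1)] -> total=1
Click 2 (3,0) count=0: revealed 5 new [(2,0) (3,0) (3,1) (4,0) (4,1)] -> total=6
Click 3 (3,2) count=1: revealed 1 new [(3,2)] -> total=7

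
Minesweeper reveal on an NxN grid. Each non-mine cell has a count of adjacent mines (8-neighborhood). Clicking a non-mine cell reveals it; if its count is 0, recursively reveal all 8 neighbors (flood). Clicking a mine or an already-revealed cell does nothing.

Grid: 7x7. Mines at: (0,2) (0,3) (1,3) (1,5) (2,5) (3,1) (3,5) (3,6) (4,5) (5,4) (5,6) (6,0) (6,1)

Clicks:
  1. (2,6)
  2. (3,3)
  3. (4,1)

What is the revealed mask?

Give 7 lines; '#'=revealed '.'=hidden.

Click 1 (2,6) count=4: revealed 1 new [(2,6)] -> total=1
Click 2 (3,3) count=0: revealed 9 new [(2,2) (2,3) (2,4) (3,2) (3,3) (3,4) (4,2) (4,3) (4,4)] -> total=10
Click 3 (4,1) count=1: revealed 1 new [(4,1)] -> total=11

Answer: .......
.......
..###.#
..###..
.####..
.......
.......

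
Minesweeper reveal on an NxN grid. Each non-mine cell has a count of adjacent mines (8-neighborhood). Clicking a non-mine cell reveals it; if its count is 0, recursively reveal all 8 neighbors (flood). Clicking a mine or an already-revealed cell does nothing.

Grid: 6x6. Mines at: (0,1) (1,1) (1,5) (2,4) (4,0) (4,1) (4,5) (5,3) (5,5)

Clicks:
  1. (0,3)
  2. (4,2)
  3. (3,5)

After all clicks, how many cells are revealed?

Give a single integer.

Answer: 8

Derivation:
Click 1 (0,3) count=0: revealed 6 new [(0,2) (0,3) (0,4) (1,2) (1,3) (1,4)] -> total=6
Click 2 (4,2) count=2: revealed 1 new [(4,2)] -> total=7
Click 3 (3,5) count=2: revealed 1 new [(3,5)] -> total=8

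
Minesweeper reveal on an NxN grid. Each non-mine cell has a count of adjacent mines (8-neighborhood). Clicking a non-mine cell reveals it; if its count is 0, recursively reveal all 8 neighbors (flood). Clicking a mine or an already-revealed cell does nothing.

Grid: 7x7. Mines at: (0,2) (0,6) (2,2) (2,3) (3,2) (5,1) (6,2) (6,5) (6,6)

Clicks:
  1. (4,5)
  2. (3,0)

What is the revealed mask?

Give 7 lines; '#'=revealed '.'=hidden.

Answer: ##.....
##..###
##..###
##.####
##.####
...####
.......

Derivation:
Click 1 (4,5) count=0: revealed 18 new [(1,4) (1,5) (1,6) (2,4) (2,5) (2,6) (3,3) (3,4) (3,5) (3,6) (4,3) (4,4) (4,5) (4,6) (5,3) (5,4) (5,5) (5,6)] -> total=18
Click 2 (3,0) count=0: revealed 10 new [(0,0) (0,1) (1,0) (1,1) (2,0) (2,1) (3,0) (3,1) (4,0) (4,1)] -> total=28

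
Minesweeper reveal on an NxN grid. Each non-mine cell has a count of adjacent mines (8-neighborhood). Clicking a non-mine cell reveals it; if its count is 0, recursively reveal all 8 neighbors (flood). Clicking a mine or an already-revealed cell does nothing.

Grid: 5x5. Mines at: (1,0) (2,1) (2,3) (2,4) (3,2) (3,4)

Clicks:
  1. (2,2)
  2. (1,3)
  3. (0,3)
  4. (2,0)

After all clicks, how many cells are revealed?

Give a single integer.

Click 1 (2,2) count=3: revealed 1 new [(2,2)] -> total=1
Click 2 (1,3) count=2: revealed 1 new [(1,3)] -> total=2
Click 3 (0,3) count=0: revealed 7 new [(0,1) (0,2) (0,3) (0,4) (1,1) (1,2) (1,4)] -> total=9
Click 4 (2,0) count=2: revealed 1 new [(2,0)] -> total=10

Answer: 10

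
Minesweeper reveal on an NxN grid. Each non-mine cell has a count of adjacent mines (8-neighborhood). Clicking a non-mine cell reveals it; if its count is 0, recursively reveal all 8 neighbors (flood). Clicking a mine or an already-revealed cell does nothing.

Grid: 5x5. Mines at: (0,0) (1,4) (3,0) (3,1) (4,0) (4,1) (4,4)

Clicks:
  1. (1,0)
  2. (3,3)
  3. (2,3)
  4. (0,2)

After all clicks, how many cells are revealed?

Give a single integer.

Click 1 (1,0) count=1: revealed 1 new [(1,0)] -> total=1
Click 2 (3,3) count=1: revealed 1 new [(3,3)] -> total=2
Click 3 (2,3) count=1: revealed 1 new [(2,3)] -> total=3
Click 4 (0,2) count=0: revealed 8 new [(0,1) (0,2) (0,3) (1,1) (1,2) (1,3) (2,1) (2,2)] -> total=11

Answer: 11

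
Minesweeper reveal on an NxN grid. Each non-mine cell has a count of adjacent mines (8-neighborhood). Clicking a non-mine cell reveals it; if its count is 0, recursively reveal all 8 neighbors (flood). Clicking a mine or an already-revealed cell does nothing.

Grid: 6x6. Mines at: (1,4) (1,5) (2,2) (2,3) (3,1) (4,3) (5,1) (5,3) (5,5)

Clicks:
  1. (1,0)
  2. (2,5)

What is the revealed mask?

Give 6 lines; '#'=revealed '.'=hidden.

Click 1 (1,0) count=0: revealed 10 new [(0,0) (0,1) (0,2) (0,3) (1,0) (1,1) (1,2) (1,3) (2,0) (2,1)] -> total=10
Click 2 (2,5) count=2: revealed 1 new [(2,5)] -> total=11

Answer: ####..
####..
##...#
......
......
......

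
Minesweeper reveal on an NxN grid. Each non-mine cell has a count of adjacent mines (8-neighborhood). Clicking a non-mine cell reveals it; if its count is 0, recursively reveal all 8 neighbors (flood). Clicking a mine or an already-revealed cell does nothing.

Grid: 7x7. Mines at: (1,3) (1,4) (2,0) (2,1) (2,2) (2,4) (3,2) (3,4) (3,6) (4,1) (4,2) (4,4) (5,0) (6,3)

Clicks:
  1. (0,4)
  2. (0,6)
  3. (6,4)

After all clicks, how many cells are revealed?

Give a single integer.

Click 1 (0,4) count=2: revealed 1 new [(0,4)] -> total=1
Click 2 (0,6) count=0: revealed 6 new [(0,5) (0,6) (1,5) (1,6) (2,5) (2,6)] -> total=7
Click 3 (6,4) count=1: revealed 1 new [(6,4)] -> total=8

Answer: 8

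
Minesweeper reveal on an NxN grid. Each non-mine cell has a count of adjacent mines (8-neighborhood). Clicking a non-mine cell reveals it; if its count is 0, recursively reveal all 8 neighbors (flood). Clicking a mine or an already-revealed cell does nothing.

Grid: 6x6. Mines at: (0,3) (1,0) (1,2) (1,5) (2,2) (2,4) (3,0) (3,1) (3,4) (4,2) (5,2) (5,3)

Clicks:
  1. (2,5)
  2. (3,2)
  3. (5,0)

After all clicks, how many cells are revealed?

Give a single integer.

Answer: 6

Derivation:
Click 1 (2,5) count=3: revealed 1 new [(2,5)] -> total=1
Click 2 (3,2) count=3: revealed 1 new [(3,2)] -> total=2
Click 3 (5,0) count=0: revealed 4 new [(4,0) (4,1) (5,0) (5,1)] -> total=6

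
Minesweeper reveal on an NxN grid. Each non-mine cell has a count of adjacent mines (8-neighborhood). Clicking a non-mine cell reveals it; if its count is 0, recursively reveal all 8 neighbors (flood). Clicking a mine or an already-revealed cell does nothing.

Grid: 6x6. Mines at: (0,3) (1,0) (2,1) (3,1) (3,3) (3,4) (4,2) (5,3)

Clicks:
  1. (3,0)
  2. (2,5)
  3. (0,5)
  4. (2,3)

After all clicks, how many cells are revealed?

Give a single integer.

Click 1 (3,0) count=2: revealed 1 new [(3,0)] -> total=1
Click 2 (2,5) count=1: revealed 1 new [(2,5)] -> total=2
Click 3 (0,5) count=0: revealed 5 new [(0,4) (0,5) (1,4) (1,5) (2,4)] -> total=7
Click 4 (2,3) count=2: revealed 1 new [(2,3)] -> total=8

Answer: 8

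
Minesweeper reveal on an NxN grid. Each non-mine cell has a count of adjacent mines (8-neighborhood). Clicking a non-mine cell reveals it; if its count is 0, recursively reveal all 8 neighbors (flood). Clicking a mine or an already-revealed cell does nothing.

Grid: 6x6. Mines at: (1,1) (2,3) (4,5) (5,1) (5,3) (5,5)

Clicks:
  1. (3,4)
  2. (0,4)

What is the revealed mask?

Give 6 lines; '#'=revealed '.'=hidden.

Answer: ..####
..####
....##
....##
......
......

Derivation:
Click 1 (3,4) count=2: revealed 1 new [(3,4)] -> total=1
Click 2 (0,4) count=0: revealed 11 new [(0,2) (0,3) (0,4) (0,5) (1,2) (1,3) (1,4) (1,5) (2,4) (2,5) (3,5)] -> total=12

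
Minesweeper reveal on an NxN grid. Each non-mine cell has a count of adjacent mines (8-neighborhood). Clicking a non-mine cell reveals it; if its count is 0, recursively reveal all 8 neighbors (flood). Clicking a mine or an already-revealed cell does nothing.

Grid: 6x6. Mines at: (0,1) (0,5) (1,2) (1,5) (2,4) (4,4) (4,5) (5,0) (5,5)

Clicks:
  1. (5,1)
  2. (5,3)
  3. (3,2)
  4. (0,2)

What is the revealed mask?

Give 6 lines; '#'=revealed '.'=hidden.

Answer: ..#...
##....
####..
####..
####..
.###..

Derivation:
Click 1 (5,1) count=1: revealed 1 new [(5,1)] -> total=1
Click 2 (5,3) count=1: revealed 1 new [(5,3)] -> total=2
Click 3 (3,2) count=0: revealed 15 new [(1,0) (1,1) (2,0) (2,1) (2,2) (2,3) (3,0) (3,1) (3,2) (3,3) (4,0) (4,1) (4,2) (4,3) (5,2)] -> total=17
Click 4 (0,2) count=2: revealed 1 new [(0,2)] -> total=18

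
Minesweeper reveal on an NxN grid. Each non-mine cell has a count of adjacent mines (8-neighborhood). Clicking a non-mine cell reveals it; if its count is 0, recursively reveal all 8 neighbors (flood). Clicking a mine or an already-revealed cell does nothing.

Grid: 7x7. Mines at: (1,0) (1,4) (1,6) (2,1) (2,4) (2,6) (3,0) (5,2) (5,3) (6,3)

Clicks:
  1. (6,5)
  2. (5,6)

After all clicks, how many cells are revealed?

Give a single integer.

Answer: 12

Derivation:
Click 1 (6,5) count=0: revealed 12 new [(3,4) (3,5) (3,6) (4,4) (4,5) (4,6) (5,4) (5,5) (5,6) (6,4) (6,5) (6,6)] -> total=12
Click 2 (5,6) count=0: revealed 0 new [(none)] -> total=12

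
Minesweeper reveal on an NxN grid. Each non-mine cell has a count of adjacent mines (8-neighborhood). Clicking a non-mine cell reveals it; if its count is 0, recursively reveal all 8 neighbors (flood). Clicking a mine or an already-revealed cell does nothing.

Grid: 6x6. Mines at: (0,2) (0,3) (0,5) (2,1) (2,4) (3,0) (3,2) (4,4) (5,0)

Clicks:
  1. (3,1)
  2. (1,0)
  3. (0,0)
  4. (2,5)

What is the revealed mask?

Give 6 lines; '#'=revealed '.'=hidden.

Answer: ##....
##....
.....#
.#....
......
......

Derivation:
Click 1 (3,1) count=3: revealed 1 new [(3,1)] -> total=1
Click 2 (1,0) count=1: revealed 1 new [(1,0)] -> total=2
Click 3 (0,0) count=0: revealed 3 new [(0,0) (0,1) (1,1)] -> total=5
Click 4 (2,5) count=1: revealed 1 new [(2,5)] -> total=6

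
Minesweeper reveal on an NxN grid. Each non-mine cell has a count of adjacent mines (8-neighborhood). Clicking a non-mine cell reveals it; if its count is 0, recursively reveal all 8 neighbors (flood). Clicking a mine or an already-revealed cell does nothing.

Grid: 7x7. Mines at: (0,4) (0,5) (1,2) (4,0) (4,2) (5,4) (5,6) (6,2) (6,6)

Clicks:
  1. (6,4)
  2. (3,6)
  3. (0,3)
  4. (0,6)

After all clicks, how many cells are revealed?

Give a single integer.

Answer: 19

Derivation:
Click 1 (6,4) count=1: revealed 1 new [(6,4)] -> total=1
Click 2 (3,6) count=0: revealed 16 new [(1,3) (1,4) (1,5) (1,6) (2,3) (2,4) (2,5) (2,6) (3,3) (3,4) (3,5) (3,6) (4,3) (4,4) (4,5) (4,6)] -> total=17
Click 3 (0,3) count=2: revealed 1 new [(0,3)] -> total=18
Click 4 (0,6) count=1: revealed 1 new [(0,6)] -> total=19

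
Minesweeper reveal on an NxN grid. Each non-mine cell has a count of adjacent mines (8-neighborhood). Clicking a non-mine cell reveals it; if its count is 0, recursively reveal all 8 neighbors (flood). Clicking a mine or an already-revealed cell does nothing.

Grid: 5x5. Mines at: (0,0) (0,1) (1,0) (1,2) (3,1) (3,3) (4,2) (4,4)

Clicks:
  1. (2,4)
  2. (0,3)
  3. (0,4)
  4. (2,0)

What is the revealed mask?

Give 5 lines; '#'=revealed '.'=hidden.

Click 1 (2,4) count=1: revealed 1 new [(2,4)] -> total=1
Click 2 (0,3) count=1: revealed 1 new [(0,3)] -> total=2
Click 3 (0,4) count=0: revealed 4 new [(0,4) (1,3) (1,4) (2,3)] -> total=6
Click 4 (2,0) count=2: revealed 1 new [(2,0)] -> total=7

Answer: ...##
...##
#..##
.....
.....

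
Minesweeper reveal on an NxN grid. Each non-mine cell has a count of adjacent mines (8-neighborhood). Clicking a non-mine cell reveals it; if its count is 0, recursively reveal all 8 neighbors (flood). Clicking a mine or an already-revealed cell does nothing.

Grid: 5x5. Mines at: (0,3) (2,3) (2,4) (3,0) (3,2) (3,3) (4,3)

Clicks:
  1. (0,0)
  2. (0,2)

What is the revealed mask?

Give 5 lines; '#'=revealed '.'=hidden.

Answer: ###..
###..
###..
.....
.....

Derivation:
Click 1 (0,0) count=0: revealed 9 new [(0,0) (0,1) (0,2) (1,0) (1,1) (1,2) (2,0) (2,1) (2,2)] -> total=9
Click 2 (0,2) count=1: revealed 0 new [(none)] -> total=9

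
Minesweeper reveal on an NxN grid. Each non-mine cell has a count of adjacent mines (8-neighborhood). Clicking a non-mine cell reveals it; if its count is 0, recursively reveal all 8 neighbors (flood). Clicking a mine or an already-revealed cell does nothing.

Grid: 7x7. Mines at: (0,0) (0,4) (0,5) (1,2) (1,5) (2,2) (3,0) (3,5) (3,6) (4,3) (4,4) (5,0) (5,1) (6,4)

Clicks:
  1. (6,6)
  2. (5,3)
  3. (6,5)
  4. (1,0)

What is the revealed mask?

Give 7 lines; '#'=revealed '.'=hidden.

Click 1 (6,6) count=0: revealed 6 new [(4,5) (4,6) (5,5) (5,6) (6,5) (6,6)] -> total=6
Click 2 (5,3) count=3: revealed 1 new [(5,3)] -> total=7
Click 3 (6,5) count=1: revealed 0 new [(none)] -> total=7
Click 4 (1,0) count=1: revealed 1 new [(1,0)] -> total=8

Answer: .......
#......
.......
.......
.....##
...#.##
.....##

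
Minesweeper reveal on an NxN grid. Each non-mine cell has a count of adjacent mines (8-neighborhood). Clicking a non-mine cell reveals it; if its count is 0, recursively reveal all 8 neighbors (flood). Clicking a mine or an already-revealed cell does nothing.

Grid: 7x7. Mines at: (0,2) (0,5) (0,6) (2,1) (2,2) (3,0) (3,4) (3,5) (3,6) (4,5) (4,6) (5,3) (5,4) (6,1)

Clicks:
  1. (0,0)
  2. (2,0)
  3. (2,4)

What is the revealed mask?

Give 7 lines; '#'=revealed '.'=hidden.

Click 1 (0,0) count=0: revealed 4 new [(0,0) (0,1) (1,0) (1,1)] -> total=4
Click 2 (2,0) count=2: revealed 1 new [(2,0)] -> total=5
Click 3 (2,4) count=2: revealed 1 new [(2,4)] -> total=6

Answer: ##.....
##.....
#...#..
.......
.......
.......
.......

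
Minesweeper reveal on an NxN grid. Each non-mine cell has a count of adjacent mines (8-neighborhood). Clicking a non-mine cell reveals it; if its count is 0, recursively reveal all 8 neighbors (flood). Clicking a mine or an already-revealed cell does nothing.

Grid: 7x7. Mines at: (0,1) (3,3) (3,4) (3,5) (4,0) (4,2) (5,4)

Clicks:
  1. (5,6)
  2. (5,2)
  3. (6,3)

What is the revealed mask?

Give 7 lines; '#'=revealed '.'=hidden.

Click 1 (5,6) count=0: revealed 6 new [(4,5) (4,6) (5,5) (5,6) (6,5) (6,6)] -> total=6
Click 2 (5,2) count=1: revealed 1 new [(5,2)] -> total=7
Click 3 (6,3) count=1: revealed 1 new [(6,3)] -> total=8

Answer: .......
.......
.......
.......
.....##
..#..##
...#.##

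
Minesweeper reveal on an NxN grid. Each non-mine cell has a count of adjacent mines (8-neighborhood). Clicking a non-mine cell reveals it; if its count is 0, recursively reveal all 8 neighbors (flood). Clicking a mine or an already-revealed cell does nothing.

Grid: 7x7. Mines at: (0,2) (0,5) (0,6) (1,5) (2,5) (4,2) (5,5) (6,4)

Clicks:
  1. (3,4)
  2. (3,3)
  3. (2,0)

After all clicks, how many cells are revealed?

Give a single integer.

Click 1 (3,4) count=1: revealed 1 new [(3,4)] -> total=1
Click 2 (3,3) count=1: revealed 1 new [(3,3)] -> total=2
Click 3 (2,0) count=0: revealed 25 new [(0,0) (0,1) (1,0) (1,1) (1,2) (1,3) (1,4) (2,0) (2,1) (2,2) (2,3) (2,4) (3,0) (3,1) (3,2) (4,0) (4,1) (5,0) (5,1) (5,2) (5,3) (6,0) (6,1) (6,2) (6,3)] -> total=27

Answer: 27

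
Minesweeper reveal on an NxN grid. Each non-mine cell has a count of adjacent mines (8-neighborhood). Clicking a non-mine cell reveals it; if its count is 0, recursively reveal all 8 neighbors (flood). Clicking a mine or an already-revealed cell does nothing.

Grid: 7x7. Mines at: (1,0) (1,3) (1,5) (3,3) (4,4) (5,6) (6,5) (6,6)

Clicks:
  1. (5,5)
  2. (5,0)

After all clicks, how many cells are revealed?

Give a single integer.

Answer: 21

Derivation:
Click 1 (5,5) count=4: revealed 1 new [(5,5)] -> total=1
Click 2 (5,0) count=0: revealed 20 new [(2,0) (2,1) (2,2) (3,0) (3,1) (3,2) (4,0) (4,1) (4,2) (4,3) (5,0) (5,1) (5,2) (5,3) (5,4) (6,0) (6,1) (6,2) (6,3) (6,4)] -> total=21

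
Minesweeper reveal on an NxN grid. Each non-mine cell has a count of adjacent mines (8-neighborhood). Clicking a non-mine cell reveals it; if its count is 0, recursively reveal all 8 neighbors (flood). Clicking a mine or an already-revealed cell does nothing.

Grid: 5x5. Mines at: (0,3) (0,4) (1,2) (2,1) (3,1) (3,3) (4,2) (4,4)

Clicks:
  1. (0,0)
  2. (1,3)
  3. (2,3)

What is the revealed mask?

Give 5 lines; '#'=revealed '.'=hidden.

Click 1 (0,0) count=0: revealed 4 new [(0,0) (0,1) (1,0) (1,1)] -> total=4
Click 2 (1,3) count=3: revealed 1 new [(1,3)] -> total=5
Click 3 (2,3) count=2: revealed 1 new [(2,3)] -> total=6

Answer: ##...
##.#.
...#.
.....
.....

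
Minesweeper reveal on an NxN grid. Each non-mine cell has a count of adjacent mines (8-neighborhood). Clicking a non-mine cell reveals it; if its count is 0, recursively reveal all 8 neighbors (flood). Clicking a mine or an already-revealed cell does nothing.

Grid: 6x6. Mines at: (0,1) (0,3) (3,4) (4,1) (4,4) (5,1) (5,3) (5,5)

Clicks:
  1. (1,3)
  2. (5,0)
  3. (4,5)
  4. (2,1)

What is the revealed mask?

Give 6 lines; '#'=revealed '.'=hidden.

Answer: ......
####..
####..
####..
.....#
#.....

Derivation:
Click 1 (1,3) count=1: revealed 1 new [(1,3)] -> total=1
Click 2 (5,0) count=2: revealed 1 new [(5,0)] -> total=2
Click 3 (4,5) count=3: revealed 1 new [(4,5)] -> total=3
Click 4 (2,1) count=0: revealed 11 new [(1,0) (1,1) (1,2) (2,0) (2,1) (2,2) (2,3) (3,0) (3,1) (3,2) (3,3)] -> total=14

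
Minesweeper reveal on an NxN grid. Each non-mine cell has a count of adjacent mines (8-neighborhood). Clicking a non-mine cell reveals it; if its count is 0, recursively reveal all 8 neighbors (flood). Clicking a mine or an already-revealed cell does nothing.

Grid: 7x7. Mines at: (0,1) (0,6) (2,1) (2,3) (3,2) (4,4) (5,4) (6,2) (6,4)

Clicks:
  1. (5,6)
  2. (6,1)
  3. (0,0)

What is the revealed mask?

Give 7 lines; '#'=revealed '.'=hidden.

Click 1 (5,6) count=0: revealed 15 new [(1,4) (1,5) (1,6) (2,4) (2,5) (2,6) (3,4) (3,5) (3,6) (4,5) (4,6) (5,5) (5,6) (6,5) (6,6)] -> total=15
Click 2 (6,1) count=1: revealed 1 new [(6,1)] -> total=16
Click 3 (0,0) count=1: revealed 1 new [(0,0)] -> total=17

Answer: #......
....###
....###
....###
.....##
.....##
.#...##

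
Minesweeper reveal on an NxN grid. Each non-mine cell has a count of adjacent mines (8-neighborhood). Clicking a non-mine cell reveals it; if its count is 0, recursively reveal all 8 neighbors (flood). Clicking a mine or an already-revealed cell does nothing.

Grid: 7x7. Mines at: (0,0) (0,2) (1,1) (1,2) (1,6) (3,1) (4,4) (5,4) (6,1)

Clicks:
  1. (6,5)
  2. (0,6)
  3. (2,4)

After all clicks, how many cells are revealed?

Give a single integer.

Answer: 14

Derivation:
Click 1 (6,5) count=1: revealed 1 new [(6,5)] -> total=1
Click 2 (0,6) count=1: revealed 1 new [(0,6)] -> total=2
Click 3 (2,4) count=0: revealed 12 new [(0,3) (0,4) (0,5) (1,3) (1,4) (1,5) (2,3) (2,4) (2,5) (3,3) (3,4) (3,5)] -> total=14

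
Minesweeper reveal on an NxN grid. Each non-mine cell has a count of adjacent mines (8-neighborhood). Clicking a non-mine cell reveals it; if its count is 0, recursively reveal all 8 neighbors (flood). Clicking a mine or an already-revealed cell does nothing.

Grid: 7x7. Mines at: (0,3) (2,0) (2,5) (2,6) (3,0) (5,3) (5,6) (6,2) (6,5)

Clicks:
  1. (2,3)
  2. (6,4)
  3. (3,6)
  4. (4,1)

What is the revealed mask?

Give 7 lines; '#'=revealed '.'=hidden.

Click 1 (2,3) count=0: revealed 16 new [(1,1) (1,2) (1,3) (1,4) (2,1) (2,2) (2,3) (2,4) (3,1) (3,2) (3,3) (3,4) (4,1) (4,2) (4,3) (4,4)] -> total=16
Click 2 (6,4) count=2: revealed 1 new [(6,4)] -> total=17
Click 3 (3,6) count=2: revealed 1 new [(3,6)] -> total=18
Click 4 (4,1) count=1: revealed 0 new [(none)] -> total=18

Answer: .......
.####..
.####..
.####.#
.####..
.......
....#..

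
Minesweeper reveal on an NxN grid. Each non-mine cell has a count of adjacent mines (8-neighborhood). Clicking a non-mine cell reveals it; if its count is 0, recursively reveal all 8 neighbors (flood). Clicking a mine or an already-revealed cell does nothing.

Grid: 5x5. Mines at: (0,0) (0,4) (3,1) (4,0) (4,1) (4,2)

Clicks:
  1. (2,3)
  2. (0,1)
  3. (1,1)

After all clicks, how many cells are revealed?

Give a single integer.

Answer: 16

Derivation:
Click 1 (2,3) count=0: revealed 16 new [(0,1) (0,2) (0,3) (1,1) (1,2) (1,3) (1,4) (2,1) (2,2) (2,3) (2,4) (3,2) (3,3) (3,4) (4,3) (4,4)] -> total=16
Click 2 (0,1) count=1: revealed 0 new [(none)] -> total=16
Click 3 (1,1) count=1: revealed 0 new [(none)] -> total=16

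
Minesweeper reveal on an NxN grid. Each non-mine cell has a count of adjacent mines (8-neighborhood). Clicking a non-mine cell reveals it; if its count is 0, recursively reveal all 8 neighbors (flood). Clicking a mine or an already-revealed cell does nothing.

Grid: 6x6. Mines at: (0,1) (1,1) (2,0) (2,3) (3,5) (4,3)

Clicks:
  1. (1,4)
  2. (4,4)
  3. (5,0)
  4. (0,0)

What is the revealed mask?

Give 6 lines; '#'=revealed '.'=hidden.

Click 1 (1,4) count=1: revealed 1 new [(1,4)] -> total=1
Click 2 (4,4) count=2: revealed 1 new [(4,4)] -> total=2
Click 3 (5,0) count=0: revealed 9 new [(3,0) (3,1) (3,2) (4,0) (4,1) (4,2) (5,0) (5,1) (5,2)] -> total=11
Click 4 (0,0) count=2: revealed 1 new [(0,0)] -> total=12

Answer: #.....
....#.
......
###...
###.#.
###...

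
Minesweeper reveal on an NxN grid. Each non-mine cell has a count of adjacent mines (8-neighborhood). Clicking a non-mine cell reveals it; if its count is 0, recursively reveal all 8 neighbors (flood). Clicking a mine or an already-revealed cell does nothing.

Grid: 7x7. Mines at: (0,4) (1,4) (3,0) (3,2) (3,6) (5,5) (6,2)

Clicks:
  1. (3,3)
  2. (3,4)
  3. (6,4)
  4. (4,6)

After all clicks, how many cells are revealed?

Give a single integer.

Click 1 (3,3) count=1: revealed 1 new [(3,3)] -> total=1
Click 2 (3,4) count=0: revealed 8 new [(2,3) (2,4) (2,5) (3,4) (3,5) (4,3) (4,4) (4,5)] -> total=9
Click 3 (6,4) count=1: revealed 1 new [(6,4)] -> total=10
Click 4 (4,6) count=2: revealed 1 new [(4,6)] -> total=11

Answer: 11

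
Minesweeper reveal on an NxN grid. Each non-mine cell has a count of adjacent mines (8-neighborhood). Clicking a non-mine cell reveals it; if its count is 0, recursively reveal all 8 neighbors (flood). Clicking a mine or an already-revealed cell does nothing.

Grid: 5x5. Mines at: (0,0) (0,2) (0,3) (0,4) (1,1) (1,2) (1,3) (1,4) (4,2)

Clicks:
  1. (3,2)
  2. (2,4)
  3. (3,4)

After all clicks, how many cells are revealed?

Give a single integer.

Answer: 7

Derivation:
Click 1 (3,2) count=1: revealed 1 new [(3,2)] -> total=1
Click 2 (2,4) count=2: revealed 1 new [(2,4)] -> total=2
Click 3 (3,4) count=0: revealed 5 new [(2,3) (3,3) (3,4) (4,3) (4,4)] -> total=7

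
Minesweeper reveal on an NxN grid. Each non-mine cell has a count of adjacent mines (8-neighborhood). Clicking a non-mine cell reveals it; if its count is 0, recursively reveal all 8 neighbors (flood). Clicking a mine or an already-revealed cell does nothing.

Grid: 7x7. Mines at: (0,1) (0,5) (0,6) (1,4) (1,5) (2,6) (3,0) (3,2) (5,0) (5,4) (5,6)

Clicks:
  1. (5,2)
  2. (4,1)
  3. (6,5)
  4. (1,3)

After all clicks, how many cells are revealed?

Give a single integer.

Answer: 11

Derivation:
Click 1 (5,2) count=0: revealed 9 new [(4,1) (4,2) (4,3) (5,1) (5,2) (5,3) (6,1) (6,2) (6,3)] -> total=9
Click 2 (4,1) count=3: revealed 0 new [(none)] -> total=9
Click 3 (6,5) count=2: revealed 1 new [(6,5)] -> total=10
Click 4 (1,3) count=1: revealed 1 new [(1,3)] -> total=11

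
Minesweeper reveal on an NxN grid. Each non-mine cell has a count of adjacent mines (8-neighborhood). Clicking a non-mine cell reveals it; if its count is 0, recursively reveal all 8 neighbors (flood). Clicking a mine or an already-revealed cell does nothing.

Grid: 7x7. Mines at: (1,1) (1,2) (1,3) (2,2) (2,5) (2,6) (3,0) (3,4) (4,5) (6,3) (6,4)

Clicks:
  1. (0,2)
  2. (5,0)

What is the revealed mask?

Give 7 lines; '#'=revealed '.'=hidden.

Click 1 (0,2) count=3: revealed 1 new [(0,2)] -> total=1
Click 2 (5,0) count=0: revealed 14 new [(3,1) (3,2) (3,3) (4,0) (4,1) (4,2) (4,3) (5,0) (5,1) (5,2) (5,3) (6,0) (6,1) (6,2)] -> total=15

Answer: ..#....
.......
.......
.###...
####...
####...
###....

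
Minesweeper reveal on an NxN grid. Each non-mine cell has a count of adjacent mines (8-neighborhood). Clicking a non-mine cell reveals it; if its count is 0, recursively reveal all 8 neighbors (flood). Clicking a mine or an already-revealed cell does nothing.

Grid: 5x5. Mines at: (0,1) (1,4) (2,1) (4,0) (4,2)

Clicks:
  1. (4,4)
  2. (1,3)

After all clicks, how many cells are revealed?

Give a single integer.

Click 1 (4,4) count=0: revealed 6 new [(2,3) (2,4) (3,3) (3,4) (4,3) (4,4)] -> total=6
Click 2 (1,3) count=1: revealed 1 new [(1,3)] -> total=7

Answer: 7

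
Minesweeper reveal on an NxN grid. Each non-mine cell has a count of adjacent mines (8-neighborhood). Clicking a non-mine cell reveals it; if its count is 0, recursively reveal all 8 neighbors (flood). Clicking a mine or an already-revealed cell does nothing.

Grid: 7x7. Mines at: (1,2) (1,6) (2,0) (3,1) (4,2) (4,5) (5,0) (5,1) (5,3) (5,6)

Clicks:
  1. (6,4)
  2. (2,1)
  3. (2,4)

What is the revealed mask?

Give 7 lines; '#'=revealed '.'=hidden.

Click 1 (6,4) count=1: revealed 1 new [(6,4)] -> total=1
Click 2 (2,1) count=3: revealed 1 new [(2,1)] -> total=2
Click 3 (2,4) count=0: revealed 12 new [(0,3) (0,4) (0,5) (1,3) (1,4) (1,5) (2,3) (2,4) (2,5) (3,3) (3,4) (3,5)] -> total=14

Answer: ...###.
...###.
.#.###.
...###.
.......
.......
....#..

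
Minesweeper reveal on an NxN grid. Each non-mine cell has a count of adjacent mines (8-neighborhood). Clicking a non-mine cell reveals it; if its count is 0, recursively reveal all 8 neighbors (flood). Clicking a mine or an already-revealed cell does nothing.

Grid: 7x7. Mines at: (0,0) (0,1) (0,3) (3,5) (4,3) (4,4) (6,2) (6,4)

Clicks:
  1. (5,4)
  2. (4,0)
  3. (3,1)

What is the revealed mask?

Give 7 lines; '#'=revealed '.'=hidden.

Answer: .......
#####..
#####..
#####..
###....
###.#..
##.....

Derivation:
Click 1 (5,4) count=3: revealed 1 new [(5,4)] -> total=1
Click 2 (4,0) count=0: revealed 23 new [(1,0) (1,1) (1,2) (1,3) (1,4) (2,0) (2,1) (2,2) (2,3) (2,4) (3,0) (3,1) (3,2) (3,3) (3,4) (4,0) (4,1) (4,2) (5,0) (5,1) (5,2) (6,0) (6,1)] -> total=24
Click 3 (3,1) count=0: revealed 0 new [(none)] -> total=24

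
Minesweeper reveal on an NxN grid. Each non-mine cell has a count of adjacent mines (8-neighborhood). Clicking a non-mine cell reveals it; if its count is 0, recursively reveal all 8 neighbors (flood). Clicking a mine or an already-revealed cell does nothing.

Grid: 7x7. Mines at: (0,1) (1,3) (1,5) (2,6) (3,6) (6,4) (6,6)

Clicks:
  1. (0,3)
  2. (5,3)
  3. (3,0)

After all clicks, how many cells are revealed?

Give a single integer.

Click 1 (0,3) count=1: revealed 1 new [(0,3)] -> total=1
Click 2 (5,3) count=1: revealed 1 new [(5,3)] -> total=2
Click 3 (3,0) count=0: revealed 30 new [(1,0) (1,1) (1,2) (2,0) (2,1) (2,2) (2,3) (2,4) (2,5) (3,0) (3,1) (3,2) (3,3) (3,4) (3,5) (4,0) (4,1) (4,2) (4,3) (4,4) (4,5) (5,0) (5,1) (5,2) (5,4) (5,5) (6,0) (6,1) (6,2) (6,3)] -> total=32

Answer: 32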